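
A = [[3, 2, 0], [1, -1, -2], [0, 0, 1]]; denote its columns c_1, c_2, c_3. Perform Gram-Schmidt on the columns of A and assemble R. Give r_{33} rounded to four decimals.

c_1 = (3, 1, 0); ‖c_1‖ = 3.1623, so e_1 = (0.9487, 0.3162, 0.0000).
e_1·c_2 = 0.9487·2 + 0.3162·(-1) + 0.0000·0 = 1.5811.
u_2 = c_2 − 1.5811·e_1 = (0.5000, -1.5000, 0.0000).
‖u_2‖ = 1.5811, so e_2 = (0.3162, -0.9487, 0.0000).
e_1·c_3 = 0.9487·0 + 0.3162·(-2) + 0.0000·1 = -0.6325; e_2·c_3 = 0.3162·0 + (-0.9487)·(-2) + 0.0000·1 = 1.8974.
u_3 = c_3 + 0.6325·e_1 − 1.8974·e_2 = (0.0000, 0.0000, 1.0000).
r_{33} = ‖u_3‖ = 1.0000.

r_{33} = 1.0000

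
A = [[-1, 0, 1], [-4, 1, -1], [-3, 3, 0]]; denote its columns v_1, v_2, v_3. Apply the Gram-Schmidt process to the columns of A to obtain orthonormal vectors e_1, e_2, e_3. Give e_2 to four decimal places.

v_1 = (-1, -4, -3); ‖v_1‖ = 5.0990, so e_1 = (-0.1961, -0.7845, -0.5883).
e_1·v_2 = (-0.1961)·0 + (-0.7845)·1 + (-0.5883)·3 = -2.5495.
u_2 = v_2 + 2.5495·e_1 = (-0.5000, -1.0000, 1.5000).
‖u_2‖ = 1.8708, so e_2 = (-0.2673, -0.5345, 0.8018).

e_2 = (-0.2673, -0.5345, 0.8018)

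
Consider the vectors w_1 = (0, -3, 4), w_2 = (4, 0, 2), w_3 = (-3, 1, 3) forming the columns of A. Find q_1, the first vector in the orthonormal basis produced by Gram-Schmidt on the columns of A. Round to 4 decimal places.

q_1 = (0.0000, -0.6000, 0.8000)

w_1 = (0, -3, 4); ‖w_1‖ = 5.0000, so q_1 = (0.0000, -0.6000, 0.8000).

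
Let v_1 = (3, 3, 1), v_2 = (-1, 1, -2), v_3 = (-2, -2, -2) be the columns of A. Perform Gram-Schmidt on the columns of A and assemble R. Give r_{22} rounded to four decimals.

r_{22} = 2.4061

v_1 = (3, 3, 1); ‖v_1‖ = 4.3589, so q_1 = (0.6882, 0.6882, 0.2294).
q_1·v_2 = 0.6882·(-1) + 0.6882·1 + 0.2294·(-2) = -0.4588.
u_2 = v_2 + 0.4588·q_1 = (-0.6842, 1.3158, -1.8947).
r_{22} = ‖u_2‖ = 2.4061.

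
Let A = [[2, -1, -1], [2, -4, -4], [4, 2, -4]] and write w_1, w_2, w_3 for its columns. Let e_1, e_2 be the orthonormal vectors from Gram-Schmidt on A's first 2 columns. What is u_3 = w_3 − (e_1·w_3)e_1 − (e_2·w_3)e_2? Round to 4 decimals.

w_1 = (2, 2, 4); ‖w_1‖ = 4.8990, so e_1 = (0.4082, 0.4082, 0.8165).
e_1·w_2 = 0.4082·(-1) + 0.4082·(-4) + 0.8165·2 = -0.4082.
u_2 = w_2 + 0.4082·e_1 = (-0.8333, -3.8333, 2.3333).
‖u_2‖ = 4.5644, so e_2 = (-0.1826, -0.8398, 0.5112).
e_1·w_3 = 0.4082·(-1) + 0.4082·(-4) + 0.8165·(-4) = -5.3072; e_2·w_3 = (-0.1826)·(-1) + (-0.8398)·(-4) + 0.5112·(-4) = 1.4971.
u_3 = w_3 + 5.3072·e_1 − 1.4971·e_2 = (1.4400, -0.5760, -0.4320).

u_3 = (1.4400, -0.5760, -0.4320)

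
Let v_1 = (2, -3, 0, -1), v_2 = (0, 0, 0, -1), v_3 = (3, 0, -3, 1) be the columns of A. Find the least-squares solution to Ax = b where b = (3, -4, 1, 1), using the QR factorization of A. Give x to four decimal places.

x = (1.4545, -2.6061, -0.1515)

e_1 = v_1/‖v_1‖ = (2, -3, 0, -1)/3.7417 = (0.5345, -0.8018, 0.0000, -0.2673).
r_{12} = e_1·v_2 = 0.2673.
u_2 = v_2 − 0.2673·e_1 = (-0.1429, 0.2143, 0.0000, -0.9286).
‖u_2‖ = 0.9636, so e_2 = (-0.1482, 0.2224, 0.0000, -0.9636).
r_{13} = e_1·v_3 = 1.3363; r_{23} = e_2·v_3 = -1.4084.
u_3 = v_3 − 1.3363·e_1 + 1.4084·e_2 = (2.0769, 1.3846, -3.0000, 0.0000).
‖u_3‖ = 3.9027, so e_3 = (0.5322, 0.3548, -0.7687, 0.0000).
Qᵀb = (4.5434, -2.2979, -0.5913).
Back-substitute: x_3 = -0.5913/3.9027 = -0.1515.
x_2 = (-2.2979 + 1.4084·(-0.1515))/0.9636 = -2.6061.
x_1 = (4.5434 − 0.2673·(-2.6061) − 1.3363·(-0.1515))/3.7417 = 1.4545.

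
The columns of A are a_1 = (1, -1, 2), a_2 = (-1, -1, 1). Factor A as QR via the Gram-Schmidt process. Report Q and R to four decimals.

Q = [[0.4082, -0.8729], [-0.4082, -0.4364], [0.8165, 0.2182]], R = [[2.4495, 0.8165], [0.0000, 1.5275]]

a_1 = (1, -1, 2); ‖a_1‖ = 2.4495, so q_1 = (0.4082, -0.4082, 0.8165).
q_1·a_2 = 0.4082·(-1) + (-0.4082)·(-1) + 0.8165·1 = 0.8165.
u_2 = a_2 − 0.8165·q_1 = (-1.3333, -0.6667, 0.3333).
‖u_2‖ = 1.5275, so q_2 = (-0.8729, -0.4364, 0.2182).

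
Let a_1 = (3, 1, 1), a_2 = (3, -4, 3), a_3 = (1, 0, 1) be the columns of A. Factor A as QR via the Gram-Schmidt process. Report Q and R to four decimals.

a_1 = (3, 1, 1); ‖a_1‖ = 3.3166, so e_1 = (0.9045, 0.3015, 0.3015).
e_1·a_2 = 0.9045·3 + 0.3015·(-4) + 0.3015·3 = 2.4121.
u_2 = a_2 − 2.4121·e_1 = (0.8182, -4.7273, 2.2727).
‖u_2‖ = 5.3087, so e_2 = (0.1541, -0.8905, 0.4281).
e_1·a_3 = 0.9045·1 + 0.3015·0 + 0.3015·1 = 1.2060; e_2·a_3 = 0.1541·1 + (-0.8905)·0 + 0.4281·1 = 0.5822.
u_3 = a_3 − 1.2060·e_1 − 0.5822·e_2 = (-0.1806, 0.1548, 0.3871).
‖u_3‖ = 0.4544, so e_3 = (-0.3976, 0.3408, 0.8519).

Q = [[0.9045, 0.1541, -0.3976], [0.3015, -0.8905, 0.3408], [0.3015, 0.4281, 0.8519]], R = [[3.3166, 2.4121, 1.2060], [0.0000, 5.3087, 0.5822], [0.0000, 0.0000, 0.4544]]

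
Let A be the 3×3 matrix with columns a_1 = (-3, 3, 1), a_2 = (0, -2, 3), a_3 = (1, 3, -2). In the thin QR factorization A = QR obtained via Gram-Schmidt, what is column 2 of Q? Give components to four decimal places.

q_2 = (-0.1338, -0.4313, 0.8922)

q_1 = a_1/‖a_1‖ = (-3, 3, 1)/4.3589 = (-0.6882, 0.6882, 0.2294).
r_{12} = q_1·a_2 = -0.6882.
u_2 = a_2 + 0.6882·q_1 = (-0.4737, -1.5263, 3.1579).
‖u_2‖ = 3.5393, so q_2 = (-0.1338, -0.4313, 0.8922).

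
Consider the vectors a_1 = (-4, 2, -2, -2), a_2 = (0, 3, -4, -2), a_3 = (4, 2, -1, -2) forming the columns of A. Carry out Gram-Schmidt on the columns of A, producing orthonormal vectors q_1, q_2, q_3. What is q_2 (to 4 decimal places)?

q_2 = (0.6159, 0.4106, -0.6502, -0.1711)

q_1 = a_1/‖a_1‖ = (-4, 2, -2, -2)/5.2915 = (-0.7559, 0.3780, -0.3780, -0.3780).
r_{12} = q_1·a_2 = 3.4017.
u_2 = a_2 − 3.4017·q_1 = (2.5714, 1.7143, -2.7143, -0.7143).
‖u_2‖ = 4.1748, so q_2 = (0.6159, 0.4106, -0.6502, -0.1711).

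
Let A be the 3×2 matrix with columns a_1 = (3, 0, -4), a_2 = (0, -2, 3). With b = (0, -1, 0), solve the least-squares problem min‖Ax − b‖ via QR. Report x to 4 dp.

q_1 = a_1/‖a_1‖ = (3, 0, -4)/5.0000 = (0.6000, 0.0000, -0.8000).
r_{12} = q_1·a_2 = -2.4000.
u_2 = a_2 + 2.4000·q_1 = (1.4400, -2.0000, 1.0800).
‖u_2‖ = 2.6907, so q_2 = (0.5352, -0.7433, 0.4014).
Qᵀb = (0.0000, 0.7433).
Back-substitute: x_2 = 0.7433/2.6907 = 0.2762.
x_1 = (0.0000 + 2.4000·0.2762)/5.0000 = 0.1326.

x = (0.1326, 0.2762)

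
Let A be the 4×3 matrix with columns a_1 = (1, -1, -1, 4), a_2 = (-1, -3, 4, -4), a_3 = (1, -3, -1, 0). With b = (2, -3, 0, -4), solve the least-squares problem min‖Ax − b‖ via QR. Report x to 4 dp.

x = (-0.9535, 0.0025, 1.4325)

a_1 = (1, -1, -1, 4); ‖a_1‖ = 4.3589, so q_1 = (0.2294, -0.2294, -0.2294, 0.9177).
q_1·a_2 = 0.2294·(-1) + (-0.2294)·(-3) + (-0.2294)·4 + 0.9177·(-4) = -4.1295.
u_2 = a_2 + 4.1295·q_1 = (-0.0526, -3.9474, 3.0526, -0.2105).
‖u_2‖ = 4.9947, so q_2 = (-0.0105, -0.7903, 0.6112, -0.0421).
q_1·a_3 = 0.2294·1 + (-0.2294)·(-3) + (-0.2294)·(-1) + 0.9177·0 = 1.1471; q_2·a_3 = (-0.0105)·1 + (-0.7903)·(-3) + 0.6112·(-1) + (-0.0421)·0 = 1.7492.
u_3 = a_3 − 1.1471·q_1 − 1.7492·q_2 = (0.7553, -1.3544, -1.8059, -0.9789).
‖u_3‖ = 2.5738, so q_3 = (0.2934, -0.5262, -0.7016, -0.3803).
Qᵀb = (-2.5236, 2.5184, 3.6869).
Back-substitute: x_3 = 3.6869/2.5738 = 1.4325.
x_2 = (2.5184 − 1.7492·1.4325)/4.9947 = 0.0025.
x_1 = (-2.5236 + 4.1295·0.0025 − 1.1471·1.4325)/4.3589 = -0.9535.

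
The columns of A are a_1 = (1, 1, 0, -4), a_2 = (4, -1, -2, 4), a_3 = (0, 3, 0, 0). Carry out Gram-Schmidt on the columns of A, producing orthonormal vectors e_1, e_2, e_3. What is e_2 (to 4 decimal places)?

e_2 = (0.8987, -0.0529, -0.3806, 0.2115)

a_1 = (1, 1, 0, -4); ‖a_1‖ = 4.2426, so e_1 = (0.2357, 0.2357, 0.0000, -0.9428).
e_1·a_2 = 0.2357·4 + 0.2357·(-1) + 0.0000·(-2) + (-0.9428)·4 = -3.0641.
u_2 = a_2 + 3.0641·e_1 = (4.7222, -0.2778, -2.0000, 1.1111).
‖u_2‖ = 5.2546, so e_2 = (0.8987, -0.0529, -0.3806, 0.2115).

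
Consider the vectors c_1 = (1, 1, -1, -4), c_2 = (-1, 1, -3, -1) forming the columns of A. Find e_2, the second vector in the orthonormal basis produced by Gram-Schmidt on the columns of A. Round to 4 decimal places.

e_2 = (-0.4458, 0.2058, -0.8574, 0.1543)

c_1 = (1, 1, -1, -4); ‖c_1‖ = 4.3589, so e_1 = (0.2294, 0.2294, -0.2294, -0.9177).
e_1·c_2 = 0.2294·(-1) + 0.2294·1 + (-0.2294)·(-3) + (-0.9177)·(-1) = 1.6059.
u_2 = c_2 − 1.6059·e_1 = (-1.3684, 0.6316, -2.6316, 0.4737).
‖u_2‖ = 3.0694, so e_2 = (-0.4458, 0.2058, -0.8574, 0.1543).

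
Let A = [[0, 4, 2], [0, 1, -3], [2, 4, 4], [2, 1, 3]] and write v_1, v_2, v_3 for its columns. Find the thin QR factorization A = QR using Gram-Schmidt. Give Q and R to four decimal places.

e_1 = v_1/‖v_1‖ = (0, 0, 2, 2)/2.8284 = (0.0000, 0.0000, 0.7071, 0.7071).
r_{12} = e_1·v_2 = 3.5355.
u_2 = v_2 − 3.5355·e_1 = (4.0000, 1.0000, 1.5000, -1.5000).
‖u_2‖ = 4.6368, so e_2 = (0.8627, 0.2157, 0.3235, -0.3235).
r_{13} = e_1·v_3 = 4.9497; r_{23} = e_2·v_3 = 1.4018.
u_3 = v_3 − 4.9497·e_1 − 1.4018·e_2 = (0.7907, -3.3023, 0.0465, -0.0465).
‖u_3‖ = 3.3963, so e_3 = (0.2328, -0.9723, 0.0137, -0.0137).

Q = [[0.0000, 0.8627, 0.2328], [0.0000, 0.2157, -0.9723], [0.7071, 0.3235, 0.0137], [0.7071, -0.3235, -0.0137]], R = [[2.8284, 3.5355, 4.9497], [0.0000, 4.6368, 1.4018], [0.0000, 0.0000, 3.3963]]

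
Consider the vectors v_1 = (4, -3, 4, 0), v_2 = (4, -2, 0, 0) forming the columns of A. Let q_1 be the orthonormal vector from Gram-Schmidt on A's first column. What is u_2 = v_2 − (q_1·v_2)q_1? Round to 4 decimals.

q_1 = v_1/‖v_1‖ = (4, -3, 4, 0)/6.4031 = (0.6247, -0.4685, 0.6247, 0.0000).
r_{12} = q_1·v_2 = 3.4358.
u_2 = v_2 − 3.4358·q_1 = (1.8537, -0.3902, -2.1463, 0.0000).

u_2 = (1.8537, -0.3902, -2.1463, 0.0000)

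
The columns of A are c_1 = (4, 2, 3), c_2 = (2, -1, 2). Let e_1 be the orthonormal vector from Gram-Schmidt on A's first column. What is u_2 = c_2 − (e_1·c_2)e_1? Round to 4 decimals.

c_1 = (4, 2, 3); ‖c_1‖ = 5.3852, so e_1 = (0.7428, 0.3714, 0.5571).
e_1·c_2 = 0.7428·2 + 0.3714·(-1) + 0.5571·2 = 2.2283.
u_2 = c_2 − 2.2283·e_1 = (0.3448, -1.8276, 0.7586).

u_2 = (0.3448, -1.8276, 0.7586)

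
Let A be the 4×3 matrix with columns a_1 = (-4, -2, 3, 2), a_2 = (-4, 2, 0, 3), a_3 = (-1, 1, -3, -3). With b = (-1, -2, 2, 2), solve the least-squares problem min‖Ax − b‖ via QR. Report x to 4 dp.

a_1 = (-4, -2, 3, 2); ‖a_1‖ = 5.7446, so e_1 = (-0.6963, -0.3482, 0.5222, 0.3482).
e_1·a_2 = (-0.6963)·(-4) + (-0.3482)·2 + 0.5222·0 + 0.3482·3 = 3.1334.
u_2 = a_2 − 3.1334·e_1 = (-1.8182, 3.0909, -1.6364, 1.9091).
‖u_2‖ = 4.3797, so e_2 = (-0.4151, 0.7057, -0.3736, 0.4359).
e_1·a_3 = (-0.6963)·(-1) + (-0.3482)·1 + 0.5222·(-3) + 0.3482·(-3) = -2.2630; e_2·a_3 = (-0.4151)·(-1) + 0.7057·1 + (-0.3736)·(-3) + 0.4359·(-3) = 0.9341.
u_3 = a_3 + 2.2630·e_1 − 0.9341·e_2 = (-2.1880, -0.4471, -1.4692, -2.6193).
‖u_3‖ = 3.7425, so e_3 = (-0.5846, -0.1195, -0.3926, -0.6999).
Qᵀb = (3.1334, -0.8718, -1.3613).
Back-substitute: x_3 = -1.3613/3.7425 = -0.3637.
x_2 = (-0.8718 − 0.9341·(-0.3637))/4.3797 = -0.1215.
x_1 = (3.1334 − 3.1334·(-0.1215) + 2.2630·(-0.3637))/5.7446 = 0.4684.

x = (0.4684, -0.1215, -0.3637)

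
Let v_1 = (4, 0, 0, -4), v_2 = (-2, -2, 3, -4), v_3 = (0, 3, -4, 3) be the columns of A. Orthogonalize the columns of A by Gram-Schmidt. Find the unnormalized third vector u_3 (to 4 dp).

v_1 = (4, 0, 0, -4); ‖v_1‖ = 5.6569, so e_1 = (0.7071, 0.0000, 0.0000, -0.7071).
e_1·v_2 = 0.7071·(-2) + 0.0000·(-2) + 0.0000·3 + (-0.7071)·(-4) = 1.4142.
u_2 = v_2 − 1.4142·e_1 = (-3.0000, -2.0000, 3.0000, -3.0000).
‖u_2‖ = 5.5678, so e_2 = (-0.5388, -0.3592, 0.5388, -0.5388).
e_1·v_3 = 0.7071·0 + 0.0000·3 + 0.0000·(-4) + (-0.7071)·3 = -2.1213; e_2·v_3 = (-0.5388)·0 + (-0.3592)·3 + 0.5388·(-4) + (-0.5388)·3 = -4.8493.
u_3 = v_3 + 2.1213·e_1 + 4.8493·e_2 = (-1.1129, 1.2581, -1.3871, -1.1129).

u_3 = (-1.1129, 1.2581, -1.3871, -1.1129)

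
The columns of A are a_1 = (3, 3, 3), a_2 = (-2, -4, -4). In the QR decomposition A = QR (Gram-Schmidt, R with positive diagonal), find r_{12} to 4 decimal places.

r_{12} = -5.7735

a_1 = (3, 3, 3); ‖a_1‖ = 5.1962, so e_1 = (0.5774, 0.5774, 0.5774).
r_{12} = e_1·a_2 = -5.7735.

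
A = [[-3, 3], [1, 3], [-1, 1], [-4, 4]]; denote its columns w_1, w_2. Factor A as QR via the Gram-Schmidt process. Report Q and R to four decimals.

Q = [[-0.5774, 0.1132], [0.1925, 0.9813], [-0.1925, 0.0377], [-0.7698, 0.1510]], R = [[5.1962, -4.4264], [0.0000, 3.9252]]

w_1 = (-3, 1, -1, -4); ‖w_1‖ = 5.1962, so q_1 = (-0.5774, 0.1925, -0.1925, -0.7698).
q_1·w_2 = (-0.5774)·3 + 0.1925·3 + (-0.1925)·1 + (-0.7698)·4 = -4.4264.
u_2 = w_2 + 4.4264·q_1 = (0.4444, 3.8519, 0.1481, 0.5926).
‖u_2‖ = 3.9252, so q_2 = (0.1132, 0.9813, 0.0377, 0.1510).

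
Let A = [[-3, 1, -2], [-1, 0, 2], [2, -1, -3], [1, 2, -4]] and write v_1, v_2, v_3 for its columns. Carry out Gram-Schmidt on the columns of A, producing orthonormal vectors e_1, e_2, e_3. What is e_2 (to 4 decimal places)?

e_1 = v_1/‖v_1‖ = (-3, -1, 2, 1)/3.8730 = (-0.7746, -0.2582, 0.5164, 0.2582).
r_{12} = e_1·v_2 = -0.7746.
u_2 = v_2 + 0.7746·e_1 = (0.4000, -0.2000, -0.6000, 2.2000).
‖u_2‖ = 2.3238, so e_2 = (0.1721, -0.0861, -0.2582, 0.9467).

e_2 = (0.1721, -0.0861, -0.2582, 0.9467)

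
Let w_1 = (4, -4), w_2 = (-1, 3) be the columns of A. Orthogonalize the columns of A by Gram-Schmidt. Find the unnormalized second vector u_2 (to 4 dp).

u_2 = (1.0000, 1.0000)

w_1 = (4, -4); ‖w_1‖ = 5.6569, so q_1 = (0.7071, -0.7071).
q_1·w_2 = 0.7071·(-1) + (-0.7071)·3 = -2.8284.
u_2 = w_2 + 2.8284·q_1 = (1.0000, 1.0000).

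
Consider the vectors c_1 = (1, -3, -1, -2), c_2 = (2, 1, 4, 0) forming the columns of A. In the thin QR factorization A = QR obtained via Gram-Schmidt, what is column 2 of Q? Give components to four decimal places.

q_2 = (0.5307, 0.0000, 0.8339, -0.1516)

c_1 = (1, -3, -1, -2); ‖c_1‖ = 3.8730, so q_1 = (0.2582, -0.7746, -0.2582, -0.5164).
q_1·c_2 = 0.2582·2 + (-0.7746)·1 + (-0.2582)·4 + (-0.5164)·0 = -1.2910.
u_2 = c_2 + 1.2910·q_1 = (2.3333, 0.0000, 3.6667, -0.6667).
‖u_2‖ = 4.3970, so q_2 = (0.5307, 0.0000, 0.8339, -0.1516).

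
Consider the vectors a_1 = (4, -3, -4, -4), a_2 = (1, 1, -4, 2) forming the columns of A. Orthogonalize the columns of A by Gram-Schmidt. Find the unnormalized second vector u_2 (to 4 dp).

u_2 = (0.3684, 1.4737, -3.3684, 2.6316)

e_1 = a_1/‖a_1‖ = (4, -3, -4, -4)/7.5498 = (0.5298, -0.3974, -0.5298, -0.5298).
r_{12} = e_1·a_2 = 1.1921.
u_2 = a_2 − 1.1921·e_1 = (0.3684, 1.4737, -3.3684, 2.6316).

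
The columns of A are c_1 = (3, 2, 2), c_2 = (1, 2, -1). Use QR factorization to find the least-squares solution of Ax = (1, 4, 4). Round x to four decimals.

c_1 = (3, 2, 2); ‖c_1‖ = 4.1231, so e_1 = (0.7276, 0.4851, 0.4851).
e_1·c_2 = 0.7276·1 + 0.4851·2 + 0.4851·(-1) = 1.2127.
u_2 = c_2 − 1.2127·e_1 = (0.1176, 1.4118, -1.5882).
‖u_2‖ = 2.1282, so e_2 = (0.0553, 0.6633, -0.7463).
Qᵀb = (4.6082, -0.2764).
Back-substitute: x_2 = -0.2764/2.1282 = -0.1299.
x_1 = (4.6082 − 1.2127·(-0.1299))/4.1231 = 1.1558.

x = (1.1558, -0.1299)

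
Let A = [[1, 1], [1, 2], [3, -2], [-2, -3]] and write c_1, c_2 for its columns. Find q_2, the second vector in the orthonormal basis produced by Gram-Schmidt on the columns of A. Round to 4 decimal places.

q_2 = (0.1918, 0.4315, -0.6233, -0.6233)

c_1 = (1, 1, 3, -2); ‖c_1‖ = 3.8730, so q_1 = (0.2582, 0.2582, 0.7746, -0.5164).
q_1·c_2 = 0.2582·1 + 0.2582·2 + 0.7746·(-2) + (-0.5164)·(-3) = 0.7746.
u_2 = c_2 − 0.7746·q_1 = (0.8000, 1.8000, -2.6000, -2.6000).
‖u_2‖ = 4.1713, so q_2 = (0.1918, 0.4315, -0.6233, -0.6233).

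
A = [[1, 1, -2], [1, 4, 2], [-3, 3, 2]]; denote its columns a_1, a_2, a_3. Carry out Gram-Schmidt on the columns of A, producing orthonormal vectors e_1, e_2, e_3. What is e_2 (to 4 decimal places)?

e_2 = (0.2752, 0.8808, 0.3853)

a_1 = (1, 1, -3); ‖a_1‖ = 3.3166, so e_1 = (0.3015, 0.3015, -0.9045).
e_1·a_2 = 0.3015·1 + 0.3015·4 + (-0.9045)·3 = -1.2060.
u_2 = a_2 + 1.2060·e_1 = (1.3636, 4.3636, 1.9091).
‖u_2‖ = 4.9543, so e_2 = (0.2752, 0.8808, 0.3853).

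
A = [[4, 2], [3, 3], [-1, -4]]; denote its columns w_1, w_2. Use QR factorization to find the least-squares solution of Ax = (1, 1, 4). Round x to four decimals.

x = (1.0160, -1.1150)

e_1 = w_1/‖w_1‖ = (4, 3, -1)/5.0990 = (0.7845, 0.5883, -0.1961).
r_{12} = e_1·w_2 = 4.1184.
u_2 = w_2 − 4.1184·e_1 = (-1.2308, 0.5769, -3.1923).
‖u_2‖ = 3.4696, so e_2 = (-0.3547, 0.1663, -0.9201).
Qᵀb = (0.5883, -3.8687).
Back-substitute: x_2 = -3.8687/3.4696 = -1.1150.
x_1 = (0.5883 − 4.1184·(-1.1150))/5.0990 = 1.0160.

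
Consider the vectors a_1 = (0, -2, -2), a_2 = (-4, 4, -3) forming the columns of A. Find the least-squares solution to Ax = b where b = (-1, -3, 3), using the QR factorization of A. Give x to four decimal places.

x = (-0.1049, -0.4198)

a_1 = (0, -2, -2); ‖a_1‖ = 2.8284, so e_1 = (0.0000, -0.7071, -0.7071).
e_1·a_2 = 0.0000·(-4) + (-0.7071)·4 + (-0.7071)·(-3) = -0.7071.
u_2 = a_2 + 0.7071·e_1 = (-4.0000, 3.5000, -3.5000).
‖u_2‖ = 6.3640, so e_2 = (-0.6285, 0.5500, -0.5500).
Qᵀb = (0.0000, -2.6713).
Back-substitute: x_2 = -2.6713/6.3640 = -0.4198.
x_1 = (0.0000 + 0.7071·(-0.4198))/2.8284 = -0.1049.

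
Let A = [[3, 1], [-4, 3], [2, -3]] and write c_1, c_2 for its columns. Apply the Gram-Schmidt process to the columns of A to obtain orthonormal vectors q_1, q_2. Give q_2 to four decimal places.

q_2 = (0.7611, 0.2777, -0.5862)

c_1 = (3, -4, 2); ‖c_1‖ = 5.3852, so q_1 = (0.5571, -0.7428, 0.3714).
q_1·c_2 = 0.5571·1 + (-0.7428)·3 + 0.3714·(-3) = -2.7854.
u_2 = c_2 + 2.7854·q_1 = (2.5517, 0.9310, -1.9655).
‖u_2‖ = 3.3528, so q_2 = (0.7611, 0.2777, -0.5862).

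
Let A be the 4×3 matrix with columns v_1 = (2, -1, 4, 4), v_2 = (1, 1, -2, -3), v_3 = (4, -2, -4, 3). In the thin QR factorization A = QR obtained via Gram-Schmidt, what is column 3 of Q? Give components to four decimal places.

v_1 = (2, -1, 4, 4); ‖v_1‖ = 6.0828, so e_1 = (0.3288, -0.1644, 0.6576, 0.6576).
e_1·v_2 = 0.3288·1 + (-0.1644)·1 + 0.6576·(-2) + 0.6576·(-3) = -3.1236.
u_2 = v_2 + 3.1236·e_1 = (2.0270, 0.4865, 0.0541, -0.9459).
‖u_2‖ = 2.2898, so e_2 = (0.8852, 0.2125, 0.0236, -0.4131).
e_1·v_3 = 0.3288·4 + (-0.1644)·(-2) + 0.6576·(-4) + 0.6576·3 = 0.9864; e_2·v_3 = 0.8852·4 + 0.2125·(-2) + 0.0236·(-4) + (-0.4131)·3 = 1.7823.
u_3 = v_3 − 0.9864·e_1 − 1.7823·e_2 = (2.0979, -2.2165, -4.6907, 3.0876).
‖u_3‖ = 6.3914, so e_3 = (0.3282, -0.3468, -0.7339, 0.4831).

e_3 = (0.3282, -0.3468, -0.7339, 0.4831)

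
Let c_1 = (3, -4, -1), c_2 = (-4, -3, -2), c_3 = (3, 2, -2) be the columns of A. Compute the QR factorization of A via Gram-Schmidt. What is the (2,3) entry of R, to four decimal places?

r_{23} = -2.6496

e_1 = c_1/‖c_1‖ = (3, -4, -1)/5.0990 = (0.5883, -0.7845, -0.1961).
r_{12} = e_1·c_2 = 0.3922.
u_2 = c_2 − 0.3922·e_1 = (-4.2308, -2.6923, -1.9231).
‖u_2‖ = 5.3709, so e_2 = (-0.7877, -0.5013, -0.3581).
r_{23} = e_2·c_3 = -2.6496.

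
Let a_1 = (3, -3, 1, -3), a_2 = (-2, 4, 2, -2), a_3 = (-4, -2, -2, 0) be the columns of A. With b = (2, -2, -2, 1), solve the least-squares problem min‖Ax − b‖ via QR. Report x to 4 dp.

x = (-0.0225, -0.6678, -0.1188)

a_1 = (3, -3, 1, -3); ‖a_1‖ = 5.2915, so e_1 = (0.5669, -0.5669, 0.1890, -0.5669).
e_1·a_2 = 0.5669·(-2) + (-0.5669)·4 + 0.1890·2 + (-0.5669)·(-2) = -1.8898.
u_2 = a_2 + 1.8898·e_1 = (-0.9286, 2.9286, 2.3571, -3.0714).
‖u_2‖ = 4.9425, so e_2 = (-0.1879, 0.5925, 0.4769, -0.6214).
e_1·a_3 = 0.5669·(-4) + (-0.5669)·(-2) + 0.1890·(-2) + (-0.5669)·0 = -1.5119; e_2·a_3 = (-0.1879)·(-4) + 0.5925·(-2) + 0.4769·(-2) + (-0.6214)·0 = -1.3874.
u_3 = a_3 + 1.5119·e_1 + 1.3874·e_2 = (-3.4035, -2.0351, -1.0526, -1.7193).
‖u_3‖ = 4.4485, so e_3 = (-0.7651, -0.4575, -0.2366, -0.3865).
Qᵀb = (1.3229, -3.1360, -0.5285).
Back-substitute: x_3 = -0.5285/4.4485 = -0.1188.
x_2 = (-3.1360 + 1.3874·(-0.1188))/4.9425 = -0.6678.
x_1 = (1.3229 + 1.8898·(-0.6678) + 1.5119·(-0.1188))/5.2915 = -0.0225.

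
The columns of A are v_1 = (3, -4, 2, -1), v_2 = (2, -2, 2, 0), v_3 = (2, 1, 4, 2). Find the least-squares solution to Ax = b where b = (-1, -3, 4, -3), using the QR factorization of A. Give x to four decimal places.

v_1 = (3, -4, 2, -1); ‖v_1‖ = 5.4772, so q_1 = (0.5477, -0.7303, 0.3651, -0.1826).
q_1·v_2 = 0.5477·2 + (-0.7303)·(-2) + 0.3651·2 + (-0.1826)·0 = 3.2863.
u_2 = v_2 − 3.2863·q_1 = (0.2000, 0.4000, 0.8000, 0.6000).
‖u_2‖ = 1.0954, so q_2 = (0.1826, 0.3651, 0.7303, 0.5477).
q_1·v_3 = 0.5477·2 + (-0.7303)·1 + 0.3651·4 + (-0.1826)·2 = 1.4606; q_2·v_3 = 0.1826·2 + 0.3651·1 + 0.7303·4 + 0.5477·2 = 4.7469.
u_3 = v_3 − 1.4606·q_1 − 4.7469·q_2 = (0.3333, 0.3333, 0.0000, -0.3333).
‖u_3‖ = 0.5774, so q_3 = (0.5774, 0.5774, 0.0000, -0.5774).
Qᵀb = (3.6515, 0.0000, -0.5774).
Back-substitute: x_3 = -0.5774/0.5774 = -1.0000.
x_2 = (0.0000 − 4.7469·(-1.0000))/1.0954 = 4.3333.
x_1 = (3.6515 − 3.2863·4.3333 − 1.4606·(-1.0000))/5.4772 = -1.6667.

x = (-1.6667, 4.3333, -1.0000)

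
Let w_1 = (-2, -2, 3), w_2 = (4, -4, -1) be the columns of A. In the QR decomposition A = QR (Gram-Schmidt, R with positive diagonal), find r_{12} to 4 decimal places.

w_1 = (-2, -2, 3); ‖w_1‖ = 4.1231, so e_1 = (-0.4851, -0.4851, 0.7276).
r_{12} = e_1·w_2 = -0.7276.

r_{12} = -0.7276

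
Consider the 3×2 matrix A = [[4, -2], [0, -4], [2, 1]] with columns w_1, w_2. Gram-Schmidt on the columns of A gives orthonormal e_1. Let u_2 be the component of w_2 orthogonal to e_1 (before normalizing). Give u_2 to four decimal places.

w_1 = (4, 0, 2); ‖w_1‖ = 4.4721, so e_1 = (0.8944, 0.0000, 0.4472).
e_1·w_2 = 0.8944·(-2) + 0.0000·(-4) + 0.4472·1 = -1.3416.
u_2 = w_2 + 1.3416·e_1 = (-0.8000, -4.0000, 1.6000).

u_2 = (-0.8000, -4.0000, 1.6000)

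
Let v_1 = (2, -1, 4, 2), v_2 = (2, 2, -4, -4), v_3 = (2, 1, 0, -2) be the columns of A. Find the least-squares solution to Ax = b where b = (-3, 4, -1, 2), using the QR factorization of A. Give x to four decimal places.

x = (-1.2500, -1.0000, 0.7500)

q_1 = v_1/‖v_1‖ = (2, -1, 4, 2)/5.0000 = (0.4000, -0.2000, 0.8000, 0.4000).
r_{12} = q_1·v_2 = -4.4000.
u_2 = v_2 + 4.4000·q_1 = (3.7600, 1.1200, -0.4800, -2.2400).
‖u_2‖ = 4.5431, so q_2 = (0.8276, 0.2465, -0.1057, -0.4931).
r_{13} = q_1·v_3 = -0.2000; r_{23} = q_2·v_3 = 2.8879.
u_3 = v_3 + 0.2000·q_1 − 2.8879·q_2 = (-0.3101, 0.2481, 0.4651, -0.4961).
‖u_3‖ = 0.7875, so q_3 = (-0.3937, 0.3150, 0.5906, -0.6300).
Qᵀb = (-2.0000, -2.3772, 0.5906).
Back-substitute: x_3 = 0.5906/0.7875 = 0.7500.
x_2 = (-2.3772 − 2.8879·0.7500)/4.5431 = -1.0000.
x_1 = (-2.0000 + 4.4000·(-1.0000) + 0.2000·0.7500)/5.0000 = -1.2500.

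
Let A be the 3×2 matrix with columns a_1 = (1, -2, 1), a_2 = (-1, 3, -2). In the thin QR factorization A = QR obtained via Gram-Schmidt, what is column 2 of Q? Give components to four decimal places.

e_2 = (0.7071, 0.0000, -0.7071)

a_1 = (1, -2, 1); ‖a_1‖ = 2.4495, so e_1 = (0.4082, -0.8165, 0.4082).
e_1·a_2 = 0.4082·(-1) + (-0.8165)·3 + 0.4082·(-2) = -3.6742.
u_2 = a_2 + 3.6742·e_1 = (0.5000, 0.0000, -0.5000).
‖u_2‖ = 0.7071, so e_2 = (0.7071, 0.0000, -0.7071).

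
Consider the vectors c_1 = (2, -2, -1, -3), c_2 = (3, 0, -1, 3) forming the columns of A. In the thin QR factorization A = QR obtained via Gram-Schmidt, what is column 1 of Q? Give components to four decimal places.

e_1 = (0.4714, -0.4714, -0.2357, -0.7071)

c_1 = (2, -2, -1, -3); ‖c_1‖ = 4.2426, so e_1 = (0.4714, -0.4714, -0.2357, -0.7071).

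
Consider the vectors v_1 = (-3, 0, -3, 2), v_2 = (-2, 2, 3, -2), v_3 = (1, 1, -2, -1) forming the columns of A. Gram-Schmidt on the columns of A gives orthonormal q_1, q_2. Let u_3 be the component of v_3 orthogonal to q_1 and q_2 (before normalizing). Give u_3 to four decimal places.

v_1 = (-3, 0, -3, 2); ‖v_1‖ = 4.6904, so q_1 = (-0.6396, 0.0000, -0.6396, 0.4264).
q_1·v_2 = (-0.6396)·(-2) + 0.0000·2 + (-0.6396)·3 + 0.4264·(-2) = -1.4924.
u_2 = v_2 + 1.4924·q_1 = (-2.9545, 2.0000, 2.0455, -1.3636).
‖u_2‖ = 4.3328, so q_2 = (-0.6819, 0.4616, 0.4721, -0.3147).
q_1·v_3 = (-0.6396)·1 + 0.0000·1 + (-0.6396)·(-2) + 0.4264·(-1) = 0.2132; q_2·v_3 = (-0.6819)·1 + 0.4616·1 + 0.4721·(-2) + (-0.3147)·(-1) = -0.8498.
u_3 = v_3 − 0.2132·q_1 + 0.8498·q_2 = (0.5569, 1.3923, -1.4625, -1.3584).

u_3 = (0.5569, 1.3923, -1.4625, -1.3584)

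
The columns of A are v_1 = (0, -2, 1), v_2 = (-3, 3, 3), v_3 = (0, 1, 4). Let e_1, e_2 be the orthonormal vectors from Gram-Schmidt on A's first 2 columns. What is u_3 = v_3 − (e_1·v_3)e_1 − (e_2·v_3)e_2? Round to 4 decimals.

e_1 = v_1/‖v_1‖ = (0, -2, 1)/2.2361 = (0.0000, -0.8944, 0.4472).
r_{12} = e_1·v_2 = -1.3416.
u_2 = v_2 + 1.3416·e_1 = (-3.0000, 1.8000, 3.6000).
‖u_2‖ = 5.0200, so e_2 = (-0.5976, 0.3586, 0.7171).
r_{13} = e_1·v_3 = 0.8944; r_{23} = e_2·v_3 = 3.2271.
u_3 = v_3 − 0.8944·e_1 − 3.2271·e_2 = (1.9286, 0.6429, 1.2857).

u_3 = (1.9286, 0.6429, 1.2857)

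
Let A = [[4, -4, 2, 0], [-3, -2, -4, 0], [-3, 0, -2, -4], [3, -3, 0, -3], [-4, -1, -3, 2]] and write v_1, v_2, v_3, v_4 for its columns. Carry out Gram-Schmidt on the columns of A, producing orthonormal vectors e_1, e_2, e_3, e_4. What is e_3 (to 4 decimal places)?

e_3 = (0.5586, -0.4721, 0.1941, -0.5485, 0.3557)

e_1 = v_1/‖v_1‖ = (4, -3, -3, 3, -4)/7.6811 = (0.5208, -0.3906, -0.3906, 0.3906, -0.5208).
r_{12} = e_1·v_2 = -1.9528.
u_2 = v_2 + 1.9528·e_1 = (-2.9831, -2.7627, -0.7627, -2.2373, -2.0169).
‖u_2‖ = 5.1173, so e_2 = (-0.5829, -0.5399, -0.1490, -0.4372, -0.3941).
r_{13} = e_1·v_3 = 4.9472; r_{23} = e_2·v_3 = 2.4742.
u_3 = v_3 − 4.9472·e_1 − 2.4742·e_2 = (0.8660, -0.7320, 0.3010, -0.8505, 0.5515).
‖u_3‖ = 1.5504, so e_3 = (0.5586, -0.4721, 0.1941, -0.5485, 0.3557).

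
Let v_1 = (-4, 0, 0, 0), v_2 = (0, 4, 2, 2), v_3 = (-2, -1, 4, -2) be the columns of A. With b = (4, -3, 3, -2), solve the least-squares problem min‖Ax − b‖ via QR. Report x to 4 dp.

x = (-1.4524, -0.4167, 0.9048)

v_1 = (-4, 0, 0, 0); ‖v_1‖ = 4.0000, so e_1 = (-1.0000, 0.0000, 0.0000, 0.0000).
e_1·v_2 = (-1.0000)·0 + 0.0000·4 + 0.0000·2 + 0.0000·2 = 0.0000.
u_2 = v_2 + 0.0000·e_1 = (0.0000, 4.0000, 2.0000, 2.0000).
‖u_2‖ = 4.8990, so e_2 = (0.0000, 0.8165, 0.4082, 0.4082).
e_1·v_3 = (-1.0000)·(-2) + 0.0000·(-1) + 0.0000·4 + 0.0000·(-2) = 2.0000; e_2·v_3 = 0.0000·(-2) + 0.8165·(-1) + 0.4082·4 + 0.4082·(-2) = 0.0000.
u_3 = v_3 − 2.0000·e_1 + 0.0000·e_2 = (0.0000, -1.0000, 4.0000, -2.0000).
‖u_3‖ = 4.5826, so e_3 = (0.0000, -0.2182, 0.8729, -0.4364).
Qᵀb = (-4.0000, -2.0412, 4.1461).
Back-substitute: x_3 = 4.1461/4.5826 = 0.9048.
x_2 = (-2.0412 + 0.0000·0.9048)/4.8990 = -0.4167.
x_1 = (-4.0000 + 0.0000·(-0.4167) − 2.0000·0.9048)/4.0000 = -1.4524.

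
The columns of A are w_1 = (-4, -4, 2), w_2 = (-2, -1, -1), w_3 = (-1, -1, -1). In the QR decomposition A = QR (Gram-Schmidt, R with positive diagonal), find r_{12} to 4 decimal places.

r_{12} = 1.6667

w_1 = (-4, -4, 2); ‖w_1‖ = 6.0000, so e_1 = (-0.6667, -0.6667, 0.3333).
r_{12} = e_1·w_2 = 1.6667.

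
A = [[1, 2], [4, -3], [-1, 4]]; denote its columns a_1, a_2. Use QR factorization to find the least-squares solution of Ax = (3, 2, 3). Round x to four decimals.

x = (1.2270, 1.0061)

a_1 = (1, 4, -1); ‖a_1‖ = 4.2426, so q_1 = (0.2357, 0.9428, -0.2357).
q_1·a_2 = 0.2357·2 + 0.9428·(-3) + (-0.2357)·4 = -3.2998.
u_2 = a_2 + 3.2998·q_1 = (2.7778, 0.1111, 3.2222).
‖u_2‖ = 4.2557, so q_2 = (0.6527, 0.0261, 0.7572).
Qᵀb = (1.8856, 4.2818).
Back-substitute: x_2 = 4.2818/4.2557 = 1.0061.
x_1 = (1.8856 + 3.2998·1.0061)/4.2426 = 1.2270.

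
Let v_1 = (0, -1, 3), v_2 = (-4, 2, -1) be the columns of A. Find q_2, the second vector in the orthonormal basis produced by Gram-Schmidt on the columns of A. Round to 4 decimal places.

v_1 = (0, -1, 3); ‖v_1‖ = 3.1623, so q_1 = (0.0000, -0.3162, 0.9487).
q_1·v_2 = 0.0000·(-4) + (-0.3162)·2 + 0.9487·(-1) = -1.5811.
u_2 = v_2 + 1.5811·q_1 = (-4.0000, 1.5000, 0.5000).
‖u_2‖ = 4.3012, so q_2 = (-0.9300, 0.3487, 0.1162).

q_2 = (-0.9300, 0.3487, 0.1162)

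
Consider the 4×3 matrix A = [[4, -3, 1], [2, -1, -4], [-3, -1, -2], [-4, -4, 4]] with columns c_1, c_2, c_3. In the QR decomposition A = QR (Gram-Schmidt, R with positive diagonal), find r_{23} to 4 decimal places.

r_{23} = -2.2255

e_1 = c_1/‖c_1‖ = (4, 2, -3, -4)/6.7082 = (0.5963, 0.2981, -0.4472, -0.5963).
r_{12} = e_1·c_2 = 0.7454.
u_2 = c_2 − 0.7454·e_1 = (-3.4444, -1.2222, -0.6667, -3.5556).
‖u_2‖ = 5.1424, so e_2 = (-0.6698, -0.2377, -0.1296, -0.6914).
r_{23} = e_2·c_3 = -2.2255.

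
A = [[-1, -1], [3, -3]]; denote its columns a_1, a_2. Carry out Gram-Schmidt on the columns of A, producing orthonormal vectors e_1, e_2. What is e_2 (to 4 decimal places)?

e_2 = (-0.9487, -0.3162)

e_1 = a_1/‖a_1‖ = (-1, 3)/3.1623 = (-0.3162, 0.9487).
r_{12} = e_1·a_2 = -2.5298.
u_2 = a_2 + 2.5298·e_1 = (-1.8000, -0.6000).
‖u_2‖ = 1.8974, so e_2 = (-0.9487, -0.3162).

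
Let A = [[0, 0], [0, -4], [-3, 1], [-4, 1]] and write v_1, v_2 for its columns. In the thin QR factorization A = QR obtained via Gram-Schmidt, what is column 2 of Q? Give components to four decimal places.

e_2 = (0.0000, -0.9988, 0.0400, -0.0300)

v_1 = (0, 0, -3, -4); ‖v_1‖ = 5.0000, so e_1 = (0.0000, 0.0000, -0.6000, -0.8000).
e_1·v_2 = 0.0000·0 + 0.0000·(-4) + (-0.6000)·1 + (-0.8000)·1 = -1.4000.
u_2 = v_2 + 1.4000·e_1 = (0.0000, -4.0000, 0.1600, -0.1200).
‖u_2‖ = 4.0050, so e_2 = (0.0000, -0.9988, 0.0400, -0.0300).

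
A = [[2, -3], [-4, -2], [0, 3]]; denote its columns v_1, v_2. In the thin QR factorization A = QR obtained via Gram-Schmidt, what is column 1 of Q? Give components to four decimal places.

v_1 = (2, -4, 0); ‖v_1‖ = 4.4721, so q_1 = (0.4472, -0.8944, 0.0000).

q_1 = (0.4472, -0.8944, 0.0000)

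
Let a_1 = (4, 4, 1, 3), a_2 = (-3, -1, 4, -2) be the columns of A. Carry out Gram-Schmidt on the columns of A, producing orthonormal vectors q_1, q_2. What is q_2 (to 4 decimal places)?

q_2 = (-0.2724, 0.1513, 0.9381, -0.1513)

a_1 = (4, 4, 1, 3); ‖a_1‖ = 6.4807, so q_1 = (0.6172, 0.6172, 0.1543, 0.4629).
q_1·a_2 = 0.6172·(-3) + 0.6172·(-1) + 0.1543·4 + 0.4629·(-2) = -2.7775.
u_2 = a_2 + 2.7775·q_1 = (-1.2857, 0.7143, 4.4286, -0.7143).
‖u_2‖ = 4.7208, so q_2 = (-0.2724, 0.1513, 0.9381, -0.1513).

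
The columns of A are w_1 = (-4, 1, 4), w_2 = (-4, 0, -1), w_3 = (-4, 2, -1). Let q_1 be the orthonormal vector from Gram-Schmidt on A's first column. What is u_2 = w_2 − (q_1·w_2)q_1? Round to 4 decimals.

q_1 = w_1/‖w_1‖ = (-4, 1, 4)/5.7446 = (-0.6963, 0.1741, 0.6963).
r_{12} = q_1·w_2 = 2.0889.
u_2 = w_2 − 2.0889·q_1 = (-2.5455, -0.3636, -2.4545).

u_2 = (-2.5455, -0.3636, -2.4545)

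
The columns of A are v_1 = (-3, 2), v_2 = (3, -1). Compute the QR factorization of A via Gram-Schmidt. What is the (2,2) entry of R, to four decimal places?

r_{22} = 0.8321

v_1 = (-3, 2); ‖v_1‖ = 3.6056, so q_1 = (-0.8321, 0.5547).
q_1·v_2 = (-0.8321)·3 + 0.5547·(-1) = -3.0509.
u_2 = v_2 + 3.0509·q_1 = (0.4615, 0.6923).
r_{22} = ‖u_2‖ = 0.8321.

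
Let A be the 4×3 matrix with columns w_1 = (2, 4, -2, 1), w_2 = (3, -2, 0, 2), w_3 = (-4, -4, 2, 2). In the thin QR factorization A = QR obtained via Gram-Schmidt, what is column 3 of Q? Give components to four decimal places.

e_3 = (-0.5333, 0.0444, -0.0222, 0.8444)

w_1 = (2, 4, -2, 1); ‖w_1‖ = 5.0000, so e_1 = (0.4000, 0.8000, -0.4000, 0.2000).
e_1·w_2 = 0.4000·3 + 0.8000·(-2) + (-0.4000)·0 + 0.2000·2 = 0.0000.
u_2 = w_2 − 0.0000·e_1 = (3.0000, -2.0000, 0.0000, 2.0000).
‖u_2‖ = 4.1231, so e_2 = (0.7276, -0.4851, 0.0000, 0.4851).
e_1·w_3 = 0.4000·(-4) + 0.8000·(-4) + (-0.4000)·2 + 0.2000·2 = -5.2000; e_2·w_3 = 0.7276·(-4) + (-0.4851)·(-4) + 0.0000·2 + 0.4851·2 = 0.0000.
u_3 = w_3 + 5.2000·e_1 + 0.0000·e_2 = (-1.9200, 0.1600, -0.0800, 3.0400).
‖u_3‖ = 3.6000, so e_3 = (-0.5333, 0.0444, -0.0222, 0.8444).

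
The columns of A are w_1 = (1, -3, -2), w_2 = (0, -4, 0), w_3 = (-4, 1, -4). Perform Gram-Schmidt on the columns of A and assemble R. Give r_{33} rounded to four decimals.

w_1 = (1, -3, -2); ‖w_1‖ = 3.7417, so q_1 = (0.2673, -0.8018, -0.5345).
q_1·w_2 = 0.2673·0 + (-0.8018)·(-4) + (-0.5345)·0 = 3.2071.
u_2 = w_2 − 3.2071·q_1 = (-0.8571, -1.4286, 1.7143).
‖u_2‖ = 2.3905, so q_2 = (-0.3586, -0.5976, 0.7171).
q_1·w_3 = 0.2673·(-4) + (-0.8018)·1 + (-0.5345)·(-4) = 0.2673; q_2·w_3 = (-0.3586)·(-4) + (-0.5976)·1 + 0.7171·(-4) = -2.0319.
u_3 = w_3 − 0.2673·q_1 + 2.0319·q_2 = (-4.8000, 0.0000, -2.4000).
r_{33} = ‖u_3‖ = 5.3666.

r_{33} = 5.3666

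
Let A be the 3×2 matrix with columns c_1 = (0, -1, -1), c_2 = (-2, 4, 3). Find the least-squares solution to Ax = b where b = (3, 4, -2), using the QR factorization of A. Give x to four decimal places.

c_1 = (0, -1, -1); ‖c_1‖ = 1.4142, so e_1 = (0.0000, -0.7071, -0.7071).
e_1·c_2 = 0.0000·(-2) + (-0.7071)·4 + (-0.7071)·3 = -4.9497.
u_2 = c_2 + 4.9497·e_1 = (-2.0000, 0.5000, -0.5000).
‖u_2‖ = 2.1213, so e_2 = (-0.9428, 0.2357, -0.2357).
Qᵀb = (-1.4142, -1.4142).
Back-substitute: x_2 = -1.4142/2.1213 = -0.6667.
x_1 = (-1.4142 + 4.9497·(-0.6667))/1.4142 = -3.3333.

x = (-3.3333, -0.6667)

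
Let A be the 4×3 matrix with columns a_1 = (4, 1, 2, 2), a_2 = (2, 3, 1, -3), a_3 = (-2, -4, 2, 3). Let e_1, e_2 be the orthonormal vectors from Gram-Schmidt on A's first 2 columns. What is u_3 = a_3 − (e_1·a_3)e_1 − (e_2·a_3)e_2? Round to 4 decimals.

u_3 = (-0.7414, -1.0190, 2.6293, -0.6369)

a_1 = (4, 1, 2, 2); ‖a_1‖ = 5.0000, so e_1 = (0.8000, 0.2000, 0.4000, 0.4000).
e_1·a_2 = 0.8000·2 + 0.2000·3 + 0.4000·1 + 0.4000·(-3) = 1.4000.
u_2 = a_2 − 1.4000·e_1 = (0.8800, 2.7200, 0.4400, -3.5600).
‖u_2‖ = 4.5869, so e_2 = (0.1918, 0.5930, 0.0959, -0.7761).
e_1·a_3 = 0.8000·(-2) + 0.2000·(-4) + 0.4000·2 + 0.4000·3 = -0.4000; e_2·a_3 = 0.1918·(-2) + 0.5930·(-4) + 0.0959·2 + (-0.7761)·3 = -4.8922.
u_3 = a_3 + 0.4000·e_1 + 4.8922·e_2 = (-0.7414, -1.0190, 2.6293, -0.6369).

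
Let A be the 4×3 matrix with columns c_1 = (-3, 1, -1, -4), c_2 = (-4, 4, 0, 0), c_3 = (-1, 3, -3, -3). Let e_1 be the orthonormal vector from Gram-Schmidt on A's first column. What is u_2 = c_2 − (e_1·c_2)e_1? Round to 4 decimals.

e_1 = c_1/‖c_1‖ = (-3, 1, -1, -4)/5.1962 = (-0.5774, 0.1925, -0.1925, -0.7698).
r_{12} = e_1·c_2 = 3.0792.
u_2 = c_2 − 3.0792·e_1 = (-2.2222, 3.4074, 0.5926, 2.3704).

u_2 = (-2.2222, 3.4074, 0.5926, 2.3704)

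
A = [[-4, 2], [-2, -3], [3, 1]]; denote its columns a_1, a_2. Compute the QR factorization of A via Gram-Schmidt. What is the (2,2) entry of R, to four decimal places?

r_{22} = 3.7370

q_1 = a_1/‖a_1‖ = (-4, -2, 3)/5.3852 = (-0.7428, -0.3714, 0.5571).
r_{12} = q_1·a_2 = 0.1857.
u_2 = a_2 − 0.1857·q_1 = (2.1379, -2.9310, 0.8966).
r_{22} = ‖u_2‖ = 3.7370.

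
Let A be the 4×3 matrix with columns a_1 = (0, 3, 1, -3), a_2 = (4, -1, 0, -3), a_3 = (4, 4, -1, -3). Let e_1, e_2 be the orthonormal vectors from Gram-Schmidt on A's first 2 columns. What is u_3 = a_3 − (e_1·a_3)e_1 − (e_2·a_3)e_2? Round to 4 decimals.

a_1 = (0, 3, 1, -3); ‖a_1‖ = 4.3589, so e_1 = (0.0000, 0.6882, 0.2294, -0.6882).
e_1·a_2 = 0.0000·4 + 0.6882·(-1) + 0.2294·0 + (-0.6882)·(-3) = 1.3765.
u_2 = a_2 − 1.3765·e_1 = (4.0000, -1.9474, -0.3158, -2.0526).
‖u_2‖ = 4.9097, so e_2 = (0.8147, -0.3966, -0.0643, -0.4181).
e_1·a_3 = 0.0000·4 + 0.6882·4 + 0.2294·(-1) + (-0.6882)·(-3) = 4.5883; e_2·a_3 = 0.8147·4 + (-0.3966)·4 + (-0.0643)·(-1) + (-0.4181)·(-3) = 2.9909.
u_3 = a_3 − 4.5883·e_1 − 2.9909·e_2 = (1.5633, 2.0284, -1.8603, 1.4083).

u_3 = (1.5633, 2.0284, -1.8603, 1.4083)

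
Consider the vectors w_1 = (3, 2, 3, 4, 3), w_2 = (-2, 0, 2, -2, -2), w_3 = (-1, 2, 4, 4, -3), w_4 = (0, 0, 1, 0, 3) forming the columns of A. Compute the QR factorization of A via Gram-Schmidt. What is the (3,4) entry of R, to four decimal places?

r_{34} = -2.0948

w_1 = (3, 2, 3, 4, 3); ‖w_1‖ = 6.8557, so q_1 = (0.4376, 0.2917, 0.4376, 0.5835, 0.4376).
q_1·w_2 = 0.4376·(-2) + 0.2917·0 + 0.4376·2 + 0.5835·(-2) + 0.4376·(-2) = -2.0421.
u_2 = w_2 + 2.0421·q_1 = (-1.1064, 0.5957, 2.8936, -0.8085, -1.1064).
‖u_2‖ = 3.4394, so q_2 = (-0.3217, 0.1732, 0.8413, -0.2351, -0.3217).
q_1·w_3 = 0.4376·(-1) + 0.2917·2 + 0.4376·4 + 0.5835·4 + 0.4376·(-3) = 2.9173; q_2·w_3 = (-0.3217)·(-1) + 0.1732·2 + 0.8413·4 + (-0.2351)·4 + (-0.3217)·(-3) = 4.0581.
u_3 = w_3 − 2.9173·q_1 − 4.0581·q_2 = (-0.9712, 0.4460, -0.6906, 3.2518, -2.9712).
‖u_3‖ = 4.5849, so q_3 = (-0.2118, 0.0973, -0.1506, 0.7092, -0.6480).
r_{34} = q_3·w_4 = -2.0948.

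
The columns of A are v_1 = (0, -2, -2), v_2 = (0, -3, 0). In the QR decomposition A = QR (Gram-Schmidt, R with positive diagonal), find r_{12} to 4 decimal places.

e_1 = v_1/‖v_1‖ = (0, -2, -2)/2.8284 = (0.0000, -0.7071, -0.7071).
r_{12} = e_1·v_2 = 2.1213.

r_{12} = 2.1213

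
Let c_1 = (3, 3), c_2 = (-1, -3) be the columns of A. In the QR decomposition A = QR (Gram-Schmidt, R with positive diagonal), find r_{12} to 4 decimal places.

c_1 = (3, 3); ‖c_1‖ = 4.2426, so e_1 = (0.7071, 0.7071).
r_{12} = e_1·c_2 = -2.8284.

r_{12} = -2.8284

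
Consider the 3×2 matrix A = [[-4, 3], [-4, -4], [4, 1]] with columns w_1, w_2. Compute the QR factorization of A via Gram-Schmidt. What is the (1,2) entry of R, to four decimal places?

r_{12} = 1.1547

w_1 = (-4, -4, 4); ‖w_1‖ = 6.9282, so q_1 = (-0.5774, -0.5774, 0.5774).
r_{12} = q_1·w_2 = 1.1547.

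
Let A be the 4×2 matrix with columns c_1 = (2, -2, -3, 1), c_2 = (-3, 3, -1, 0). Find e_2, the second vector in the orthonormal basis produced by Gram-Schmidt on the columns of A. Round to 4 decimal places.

c_1 = (2, -2, -3, 1); ‖c_1‖ = 4.2426, so e_1 = (0.4714, -0.4714, -0.7071, 0.2357).
e_1·c_2 = 0.4714·(-3) + (-0.4714)·3 + (-0.7071)·(-1) + 0.2357·0 = -2.1213.
u_2 = c_2 + 2.1213·e_1 = (-2.0000, 2.0000, -2.5000, 0.5000).
‖u_2‖ = 3.8079, so e_2 = (-0.5252, 0.5252, -0.6565, 0.1313).

e_2 = (-0.5252, 0.5252, -0.6565, 0.1313)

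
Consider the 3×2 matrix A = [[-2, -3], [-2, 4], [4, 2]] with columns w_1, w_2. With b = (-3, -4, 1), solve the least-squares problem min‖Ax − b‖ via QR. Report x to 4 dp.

x = (0.8364, -0.3455)

w_1 = (-2, -2, 4); ‖w_1‖ = 4.8990, so e_1 = (-0.4082, -0.4082, 0.8165).
e_1·w_2 = (-0.4082)·(-3) + (-0.4082)·4 + 0.8165·2 = 1.2247.
u_2 = w_2 − 1.2247·e_1 = (-2.5000, 4.5000, 1.0000).
‖u_2‖ = 5.2440, so e_2 = (-0.4767, 0.8581, 0.1907).
Qᵀb = (3.6742, -1.8116).
Back-substitute: x_2 = -1.8116/5.2440 = -0.3455.
x_1 = (3.6742 − 1.2247·(-0.3455))/4.8990 = 0.8364.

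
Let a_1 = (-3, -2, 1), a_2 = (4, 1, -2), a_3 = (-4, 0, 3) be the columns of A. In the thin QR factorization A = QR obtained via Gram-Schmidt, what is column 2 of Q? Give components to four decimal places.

e_1 = a_1/‖a_1‖ = (-3, -2, 1)/3.7417 = (-0.8018, -0.5345, 0.2673).
r_{12} = e_1·a_2 = -4.2762.
u_2 = a_2 + 4.2762·e_1 = (0.5714, -1.2857, -0.8571).
‖u_2‖ = 1.6475, so e_2 = (0.3468, -0.7804, -0.5203).

e_2 = (0.3468, -0.7804, -0.5203)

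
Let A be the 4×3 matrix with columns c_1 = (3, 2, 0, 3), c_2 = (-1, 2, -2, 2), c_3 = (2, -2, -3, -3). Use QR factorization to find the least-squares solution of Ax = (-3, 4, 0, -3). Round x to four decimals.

c_1 = (3, 2, 0, 3); ‖c_1‖ = 4.6904, so q_1 = (0.6396, 0.4264, 0.0000, 0.6396).
q_1·c_2 = 0.6396·(-1) + 0.4264·2 + 0.0000·(-2) + 0.6396·2 = 1.4924.
u_2 = c_2 − 1.4924·q_1 = (-1.9545, 1.3636, -2.0000, 1.0455).
‖u_2‖ = 3.2822, so q_2 = (-0.5955, 0.4155, -0.6094, 0.3185).
q_1·c_3 = 0.6396·2 + 0.4264·(-2) + 0.0000·(-3) + 0.6396·(-3) = -1.4924; q_2·c_3 = (-0.5955)·2 + 0.4155·(-2) + (-0.6094)·(-3) + 0.3185·(-3) = -1.1495.
u_3 = c_3 + 1.4924·q_1 + 1.1495·q_2 = (2.2700, -0.8861, -3.7004, -1.6793).
‖u_3‖ = 4.7383, so q_3 = (0.4791, -0.1870, -0.7810, -0.3544).
Qᵀb = (-2.1320, 2.4928, -1.1220).
Back-substitute: x_3 = -1.1220/4.7383 = -0.2368.
x_2 = (2.4928 + 1.1495·(-0.2368))/3.2822 = 0.6766.
x_1 = (-2.1320 − 1.4924·0.6766 + 1.4924·(-0.2368))/4.6904 = -0.7452.

x = (-0.7452, 0.6766, -0.2368)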